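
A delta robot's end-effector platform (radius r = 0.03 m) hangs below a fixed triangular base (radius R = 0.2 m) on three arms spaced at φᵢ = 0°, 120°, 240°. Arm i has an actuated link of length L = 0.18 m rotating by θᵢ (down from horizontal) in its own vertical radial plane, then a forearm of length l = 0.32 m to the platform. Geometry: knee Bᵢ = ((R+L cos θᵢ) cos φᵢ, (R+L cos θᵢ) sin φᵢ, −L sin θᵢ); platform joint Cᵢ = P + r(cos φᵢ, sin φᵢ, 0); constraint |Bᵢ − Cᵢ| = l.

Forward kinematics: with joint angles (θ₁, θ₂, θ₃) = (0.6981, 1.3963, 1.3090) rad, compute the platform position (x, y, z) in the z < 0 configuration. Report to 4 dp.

(0.0921, -0.0125, -0.3516)

φ1=0.0°: virtual centre (0.3079, 0.0000, -0.1157), radius l
φ2=120.0°: virtual centre (-0.1006, 0.1743, -0.1773), radius l
arm 3 at φ=240.0°: ρ3 = 0.2166;  centre 3 = (-0.1083, -0.1876, -0.1739)
|centre ₂|²−|centre ₁|² = -0.0363;  |centre ₃|²−|centre ₁|² = -0.0310
plane₁₂: -0.8170x+0.3486y+-0.1231z = -0.0363
Cramer: x(z) = 0.0409-0.1454z;  y(z) = -0.0081+0.0125z
sphere 1 gives Az²+Bz+C=0 with A=1.0213, B=0.3088, C=-0.0177;  B²−4AC=0.1676;  roots -0.3516, 0.0492;  negative root z = -0.3516
x = 0.0921, y = -0.0125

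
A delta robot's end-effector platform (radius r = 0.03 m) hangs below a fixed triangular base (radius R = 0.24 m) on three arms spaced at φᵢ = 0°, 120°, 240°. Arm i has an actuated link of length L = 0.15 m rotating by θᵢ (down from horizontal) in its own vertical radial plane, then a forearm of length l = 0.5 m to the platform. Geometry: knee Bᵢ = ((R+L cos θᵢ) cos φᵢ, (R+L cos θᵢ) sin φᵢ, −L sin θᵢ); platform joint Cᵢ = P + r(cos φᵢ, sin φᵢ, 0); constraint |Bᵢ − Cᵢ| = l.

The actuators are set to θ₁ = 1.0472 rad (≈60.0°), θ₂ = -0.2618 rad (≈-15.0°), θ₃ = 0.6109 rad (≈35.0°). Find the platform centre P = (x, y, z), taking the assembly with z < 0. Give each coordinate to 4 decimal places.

(-0.1202, 0.0912, -0.4084)

φ1=0.0°: virtual centre (0.2850, 0.0000, -0.1299), radius l
φ2=120.0°: virtual centre (-0.1774, 0.3073, 0.0388), radius l
arm 3 at φ=240.0°: (R−r)+L cos θ3 = 0.3329;  O3 = (-0.1664, -0.2883, -0.0860)
eliminate P² terms by subtracting sphere 1 from 2 and 3
[-0.9249 0.6147 0.3375]·P = 0.0294;  [-0.9029 -0.5765 0.0877]·P = 0.0201
Cramer: x(z) = -0.0269+0.2283z;  y(z) = 0.0073-0.2054z
quadratic in z: (1.0943)z²+(0.1144)z+(-0.1358)=0, √Δ=0.7794 → z ∈ {-0.4084, 0.3038}; z = -0.4084 (taking z<0)
x = -0.1202, y = 0.0912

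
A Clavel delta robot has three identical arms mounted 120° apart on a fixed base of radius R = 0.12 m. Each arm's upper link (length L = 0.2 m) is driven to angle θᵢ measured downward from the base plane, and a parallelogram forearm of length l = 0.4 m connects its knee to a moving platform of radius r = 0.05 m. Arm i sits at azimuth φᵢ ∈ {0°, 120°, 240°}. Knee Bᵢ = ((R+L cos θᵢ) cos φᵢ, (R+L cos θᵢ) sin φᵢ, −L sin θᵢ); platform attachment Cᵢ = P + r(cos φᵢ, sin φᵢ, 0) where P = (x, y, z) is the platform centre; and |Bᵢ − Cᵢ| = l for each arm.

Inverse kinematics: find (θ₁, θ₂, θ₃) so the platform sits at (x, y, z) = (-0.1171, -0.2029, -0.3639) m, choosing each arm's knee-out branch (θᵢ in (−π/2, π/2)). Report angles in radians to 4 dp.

rotate P by −φ1: (-0.1171, -0.2029, -0.3639)
  A cos θ + B sin θ = C:  0.1871·cos θ + -0.3639·sin θ = -0.2215
  γ=atan2(-0.3639,0.1871)=-1.0959;  ψ=arccos(-0.5413)=2.1428;  θ1=γ+ψ≈1.0469
arm 2 (φ=120.0°): x'=-0.1172, y'=0.2029
  A=0.1872, B=-0.3639, C=(l²−L²−A²−y'²−z²)/(2L)=-0.2215
  γ=atan2(-0.3639,0.1872)=-1.0957;  ψ=arccos(-0.5413)=2.1428;  θ2=γ+ψ≈1.0471
arm 3 (φ=240.0°): x'=0.2343, y'=0.0000
  A cos θ + B sin θ = C:  -0.1643·cos θ + -0.3639·sin θ = -0.0985
  θ3 = atan2(B,A) + arccos(C/0.3993) = -0.1747

θ₁ = 1.0469, θ₂ = 1.0471, θ₃ = -0.1747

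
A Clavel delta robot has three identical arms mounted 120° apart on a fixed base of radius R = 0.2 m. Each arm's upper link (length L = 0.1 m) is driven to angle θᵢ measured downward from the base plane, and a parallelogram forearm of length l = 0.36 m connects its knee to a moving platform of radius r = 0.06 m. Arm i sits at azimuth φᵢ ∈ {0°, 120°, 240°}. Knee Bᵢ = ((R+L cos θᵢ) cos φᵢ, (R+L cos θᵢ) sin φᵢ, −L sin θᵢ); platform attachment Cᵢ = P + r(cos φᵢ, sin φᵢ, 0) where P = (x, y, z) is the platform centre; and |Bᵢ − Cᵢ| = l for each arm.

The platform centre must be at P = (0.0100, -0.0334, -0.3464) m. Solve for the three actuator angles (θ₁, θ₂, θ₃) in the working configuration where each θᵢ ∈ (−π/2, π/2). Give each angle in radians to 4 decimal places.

θ₁ = 0.6104, θ₂ = 0.8726, θ₃ = 0.5232

arm 1 (φ=0.0°): x'=0.0100, y'=-0.0334
  A cos θ + B sin θ = C:  0.1300·cos θ + -0.3464·sin θ = -0.0920
  θ1 = atan2(B,A) + arccos(C/0.3700) = 0.6104
rotate P by −φ2: (-0.0339, 0.0080, -0.3464)
  A cos θ + B sin θ = C:  0.1739·cos θ + -0.3464·sin θ = -0.1535
  √(A²+B²)=0.3876;  θ2 = -1.1055+1.9781 ≈ 0.8726
rotate P by −φ3: (0.0239, 0.0254, -0.3464)
  e−x'=0.1161;  (l²−L²−(e−x')²−y'²−z²)/2L = -0.0725
  √(A²+B²)=0.3653;  θ3 = -1.2475+1.7707 ≈ 0.5232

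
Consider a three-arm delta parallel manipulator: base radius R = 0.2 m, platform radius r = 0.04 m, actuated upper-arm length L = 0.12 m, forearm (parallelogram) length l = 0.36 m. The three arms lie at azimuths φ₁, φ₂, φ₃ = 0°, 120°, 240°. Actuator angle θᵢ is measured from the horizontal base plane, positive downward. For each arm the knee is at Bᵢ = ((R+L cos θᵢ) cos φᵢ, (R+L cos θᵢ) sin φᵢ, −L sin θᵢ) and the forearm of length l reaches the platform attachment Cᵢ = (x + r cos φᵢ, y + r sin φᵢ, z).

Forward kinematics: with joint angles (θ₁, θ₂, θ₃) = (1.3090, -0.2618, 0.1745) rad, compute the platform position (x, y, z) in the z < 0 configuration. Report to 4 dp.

(-0.1375, 0.0277, -0.2605)

centre 1 = (0.1911·cos0.0°, 0.1911·sin0.0°, -0.1159) = (0.1911, 0.0000, -0.1159)
arm 2 at φ=120.0°: ρ2 = 0.2759;  centre 2 = (-0.1380, 0.2389, 0.0311)
centre 3 = (0.2782·cos240.0°, 0.2782·sin240.0°, -0.0208) = (-0.1391, -0.2409, -0.0208)
|centre ₂|²−|centre ₁|² = 0.0272;  |centre ₃|²−|centre ₁|² = 0.0279
[-0.6580 0.4779 0.2939]·P = 0.0272;  [-0.6603 -0.4818 0.1902]·P = 0.0279
det = 0.6326;  x = -0.0417+0.3675z,  y = -0.0007+-0.1090z
quadratic in z: (1.1470)z²+(0.0608)z+(-0.0620)=0, √Δ=0.5367 → z ∈ {-0.2605, 0.2074}; z = -0.2605 (taking z<0)
x = -0.1375, y = 0.0277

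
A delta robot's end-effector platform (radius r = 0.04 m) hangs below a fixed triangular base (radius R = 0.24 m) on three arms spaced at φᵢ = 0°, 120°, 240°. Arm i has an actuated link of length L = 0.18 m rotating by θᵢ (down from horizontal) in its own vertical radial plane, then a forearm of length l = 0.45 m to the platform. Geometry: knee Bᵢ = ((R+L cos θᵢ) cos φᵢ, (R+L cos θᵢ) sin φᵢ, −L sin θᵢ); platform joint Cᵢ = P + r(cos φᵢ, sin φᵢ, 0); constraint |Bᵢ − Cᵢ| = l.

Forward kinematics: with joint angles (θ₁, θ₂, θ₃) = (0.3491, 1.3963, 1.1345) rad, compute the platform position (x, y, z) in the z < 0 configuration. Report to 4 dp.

arm 1 at φ=0.0°: e+L cos θ1 = 0.3691;  S1 = (0.3691, 0.0000, -0.0616)
S2 = (0.2313·cos120.0°, 0.2313·sin120.0°, -0.1773) = (-0.1156, 0.2003, -0.1773)
φ3=240.0°: virtual centre (-0.1380, -0.2391, -0.1631), radius l
eliminate P² terms by subtracting sphere 1 from 2 and 3
plane₁₂: -0.9695x+0.4005y+-0.2314z = -0.0552
Cramer: x(z) = 0.0475-0.2207z;  y(z) = -0.0228+0.0434z
quadratic in z: (1.0506)z²+(0.2632)z+(-0.0947)=0, √Δ=0.6836 → z ∈ {-0.4506, 0.2001}; z = -0.4506 (taking z<0)
x = 0.1469, y = -0.0424

(0.1469, -0.0424, -0.4506)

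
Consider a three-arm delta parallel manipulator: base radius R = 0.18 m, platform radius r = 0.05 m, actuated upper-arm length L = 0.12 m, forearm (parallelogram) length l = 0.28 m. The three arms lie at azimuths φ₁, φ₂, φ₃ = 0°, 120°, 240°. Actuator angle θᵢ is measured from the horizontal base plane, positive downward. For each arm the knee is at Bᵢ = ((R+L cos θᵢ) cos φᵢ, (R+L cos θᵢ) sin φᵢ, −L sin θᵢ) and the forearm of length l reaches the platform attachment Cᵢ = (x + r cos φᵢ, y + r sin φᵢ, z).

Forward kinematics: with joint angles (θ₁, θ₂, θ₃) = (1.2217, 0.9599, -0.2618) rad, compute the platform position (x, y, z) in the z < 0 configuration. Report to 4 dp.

(-0.0773, -0.0825, -0.2124)

arm 1 at φ=0.0°: e+L cos θ1 = 0.1710;  O1 = (0.1710, 0.0000, -0.1128)
O2 = (0.1988·cos120.0°, 0.1988·sin120.0°, -0.0983) = (-0.0994, 0.1722, -0.0983)
O3 = (0.2459·cos240.0°, 0.2459·sin240.0°, 0.0311) = (-0.1230, -0.2130, 0.0311)
|O₂|²−|O₁|² = 0.0072;  |O₃|²−|O₁|² = 0.0195
[-0.5409 0.3444 0.0289]·P = 0.0072;  [-0.5880 -0.4259 0.2876]·P = 0.0195
Cramer: x(z) = -0.0226+0.2573z;  y(z) = -0.0145+0.3201z
into |P−O₁|² = l²: 1.1687z² + 0.1166z + -0.0280 = 0;  Δ = 0.1444;  z = -0.2124 or 0.1127 → z<0 root = -0.2124
x = -0.0773, y = -0.0825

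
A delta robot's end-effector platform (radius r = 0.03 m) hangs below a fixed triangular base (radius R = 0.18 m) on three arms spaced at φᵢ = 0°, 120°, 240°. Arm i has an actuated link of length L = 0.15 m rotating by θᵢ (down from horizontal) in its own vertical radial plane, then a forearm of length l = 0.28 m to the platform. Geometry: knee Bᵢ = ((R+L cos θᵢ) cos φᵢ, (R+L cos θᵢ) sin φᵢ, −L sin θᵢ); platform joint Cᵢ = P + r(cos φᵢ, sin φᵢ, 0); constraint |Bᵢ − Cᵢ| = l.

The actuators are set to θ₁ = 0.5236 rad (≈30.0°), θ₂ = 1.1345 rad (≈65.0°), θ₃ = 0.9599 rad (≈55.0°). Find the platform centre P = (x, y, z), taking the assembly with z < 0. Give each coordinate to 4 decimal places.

arm 1 at φ=0.0°: (R−r)+L cos θ1 = 0.2799;  O1 = (0.2799, 0.0000, -0.0750)
φ2=120.0°: virtual centre (-0.1067, 0.1848, -0.1359), radius l
φ3=240.0°: virtual centre (-0.1180, -0.2044, -0.1229), radius l
eliminate P² terms by subtracting sphere 1 from 2 and 3
linear system: -0.7732x+0.3696y = -0.0200−-0.1219z; -0.7958x+-0.4088y = -0.0132−-0.0957z
Cramer: x(z) = 0.0213-0.1396z;  y(z) = -0.0094+0.0377z
quadratic in z: (1.0209)z²+(0.2215)z+(-0.0058)=0, √Δ=0.2700 → z ∈ {-0.2407, 0.0237}; z = -0.2407 (taking z<0)
x = 0.0550, y = -0.0184

(0.0550, -0.0184, -0.2407)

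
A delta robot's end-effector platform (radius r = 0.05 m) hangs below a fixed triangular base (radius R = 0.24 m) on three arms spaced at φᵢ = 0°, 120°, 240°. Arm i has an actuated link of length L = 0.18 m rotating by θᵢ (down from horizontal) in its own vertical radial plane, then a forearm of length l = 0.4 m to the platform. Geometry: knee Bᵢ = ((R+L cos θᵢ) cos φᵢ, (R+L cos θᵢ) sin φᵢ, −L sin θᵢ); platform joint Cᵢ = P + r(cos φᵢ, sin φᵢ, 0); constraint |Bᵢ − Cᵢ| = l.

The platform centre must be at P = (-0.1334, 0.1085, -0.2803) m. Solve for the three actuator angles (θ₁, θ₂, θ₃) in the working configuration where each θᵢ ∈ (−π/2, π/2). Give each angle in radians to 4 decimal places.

arm 1 (φ=0.0°): x'=-0.1334, y'=0.1085
  A=0.3234, B=-0.2803, C=(l²−L²−A²−y'²−z²)/(2L)=-0.1870
  √(A²+B²)=0.4280;  θ1 = -0.7141+2.0231 ≈ 1.3089
rotate P by −φ2: (0.1607, 0.0613, -0.2803)
  A=0.0293, B=-0.2803, C=(l²−L²−A²−y'²−z²)/(2L)=0.1234
  γ=atan2(-0.2803,0.0293)=-1.4665;  ψ=arccos(0.4378)=1.1177;  θ2=γ+ψ≈-0.3488
arm 3 (φ=240.0°): x'=-0.0273, y'=-0.1698
  A cos θ + B sin θ = C:  0.2173·cos θ + -0.2803·sin θ = -0.0750
  θ3 = atan2(B,A) + arccos(C/0.3546) = 0.8724

θ₁ = 1.3089, θ₂ = -0.3488, θ₃ = 0.8724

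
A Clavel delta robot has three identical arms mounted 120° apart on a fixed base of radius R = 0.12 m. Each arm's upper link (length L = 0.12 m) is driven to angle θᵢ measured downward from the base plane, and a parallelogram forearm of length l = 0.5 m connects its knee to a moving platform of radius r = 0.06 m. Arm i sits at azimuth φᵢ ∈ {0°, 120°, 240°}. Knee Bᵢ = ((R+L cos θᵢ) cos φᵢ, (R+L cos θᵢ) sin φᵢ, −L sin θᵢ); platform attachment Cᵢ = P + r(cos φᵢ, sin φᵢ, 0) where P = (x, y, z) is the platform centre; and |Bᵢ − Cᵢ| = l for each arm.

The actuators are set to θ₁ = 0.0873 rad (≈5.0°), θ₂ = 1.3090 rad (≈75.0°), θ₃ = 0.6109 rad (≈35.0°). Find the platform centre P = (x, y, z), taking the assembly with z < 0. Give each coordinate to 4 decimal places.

arm 1 at φ=0.0°: e+L cos θ1 = 0.1795;  S1 = (0.1795, 0.0000, -0.0105)
φ2=120.0°: virtual centre (-0.0455, 0.0789, -0.1159), radius l
φ3=240.0°: virtual centre (-0.0791, -0.1371, -0.0688), radius l
eliminate P² terms by subtracting sphere 1 from 2 and 3
[-0.4501 0.1577 -0.2109]·P = -0.0106;  [-0.5174 -0.2742 -0.1167]·P = -0.0025
Cramer: x(z) = 0.0162-0.3718z;  y(z) = -0.0212+0.2759z
quadratic in z: (1.2144)z²+(0.1307)z+(-0.2227)=0, √Δ=1.0484 → z ∈ {-0.4855, 0.3778}; z = -0.4855 (taking z<0)
x = 0.1967, y = -0.1551

(0.1967, -0.1551, -0.4855)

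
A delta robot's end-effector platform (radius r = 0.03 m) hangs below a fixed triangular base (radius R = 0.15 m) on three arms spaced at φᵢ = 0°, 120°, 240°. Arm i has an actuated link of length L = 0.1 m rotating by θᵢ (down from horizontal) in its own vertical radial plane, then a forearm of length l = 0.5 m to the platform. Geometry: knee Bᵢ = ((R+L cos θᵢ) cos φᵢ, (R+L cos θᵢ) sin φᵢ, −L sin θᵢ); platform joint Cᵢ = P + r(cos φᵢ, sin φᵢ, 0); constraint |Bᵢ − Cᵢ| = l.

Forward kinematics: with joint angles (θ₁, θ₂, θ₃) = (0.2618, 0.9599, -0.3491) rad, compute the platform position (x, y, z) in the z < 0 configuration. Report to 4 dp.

arm 1 at φ=0.0°: (R−r)+L cos θ1 = 0.2166;  O1 = (0.2166, 0.0000, -0.0259)
O2 = (0.1774·cos120.0°, 0.1774·sin120.0°, -0.0819) = (-0.0887, 0.1536, -0.0819)
φ3=240.0°: virtual centre (-0.1070, -0.1853, 0.0342), radius l
|O₂|²−|O₁|² = -0.0094;  |O₃|²−|O₁|² = -0.0006
[-0.6105 0.3072 -0.1121]·P = -0.0094;  [-0.6472 -0.3706 0.1202]·P = -0.0006
det = 0.4251;  x = 0.0087+-0.0109z,  y = -0.0134+0.3432z
quadratic in z: (1.1179)z²+(0.0471)z+(-0.2059)=0, √Δ=0.9607 → z ∈ {-0.4507, 0.4086}; z = -0.4507 (taking z<0)
x = 0.0136, y = -0.1681

(0.0136, -0.1681, -0.4507)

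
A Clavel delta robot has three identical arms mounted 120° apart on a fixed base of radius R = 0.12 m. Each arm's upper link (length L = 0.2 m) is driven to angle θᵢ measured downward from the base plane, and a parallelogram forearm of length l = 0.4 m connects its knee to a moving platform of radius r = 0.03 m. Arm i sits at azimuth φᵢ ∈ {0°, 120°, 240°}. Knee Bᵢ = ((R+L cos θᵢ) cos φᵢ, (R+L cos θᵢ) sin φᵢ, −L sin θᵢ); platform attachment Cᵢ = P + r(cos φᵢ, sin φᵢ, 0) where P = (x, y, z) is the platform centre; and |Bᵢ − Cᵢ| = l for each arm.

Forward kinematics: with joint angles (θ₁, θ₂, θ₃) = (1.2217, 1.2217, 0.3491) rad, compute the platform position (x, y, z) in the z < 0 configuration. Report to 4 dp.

(-0.0915, -0.1585, -0.4570)

φ1=0.0°: virtual centre (0.1584, 0.0000, -0.1879), radius l
arm 2 at φ=120.0°: e+L cos θ2 = 0.1584;  centre 2 = (-0.0792, 0.1372, -0.1879)
φ3=240.0°: virtual centre (-0.1390, -0.2407, -0.0684), radius l
|centre ₂|²−|centre ₁|² = 0.0000;  |centre ₃|²−|centre ₁|² = 0.0215
plane₁₂: -0.4752x+0.2744y+0.0000z = 0.0000
det = 0.3920;  x = -0.0151+0.1673z,  y = -0.0261+0.2898z
quadratic in z: (1.1120)z²+(0.3027)z+(-0.0939)=0, √Δ=0.7137 → z ∈ {-0.4570, 0.1848}; z = -0.4570 (taking z<0)
x = -0.0915, y = -0.1585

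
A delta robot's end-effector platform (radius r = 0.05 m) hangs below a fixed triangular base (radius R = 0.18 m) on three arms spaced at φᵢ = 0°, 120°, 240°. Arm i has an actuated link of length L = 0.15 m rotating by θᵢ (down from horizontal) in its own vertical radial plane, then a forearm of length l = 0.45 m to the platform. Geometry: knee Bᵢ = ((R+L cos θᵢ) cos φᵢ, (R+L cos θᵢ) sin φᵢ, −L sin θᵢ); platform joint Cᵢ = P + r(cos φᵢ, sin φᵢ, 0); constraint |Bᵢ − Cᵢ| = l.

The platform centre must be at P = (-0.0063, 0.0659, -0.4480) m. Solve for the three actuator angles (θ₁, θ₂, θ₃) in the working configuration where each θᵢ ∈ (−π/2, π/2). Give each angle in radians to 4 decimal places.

θ₁ = 0.6111, θ₂ = 0.3493, θ₃ = 0.7853

rotate P by −φ1: (-0.0063, 0.0659, -0.4480)
  A cos θ + B sin θ = C:  0.1363·cos θ + -0.4480·sin θ = -0.1454
  θ1 = atan2(B,A) + arccos(C/0.4683) = 0.6111
φ2=120.0° → target in arm frame (0.0602, -0.0275)
  A=0.0698, B=-0.4480, C=(l²−L²−A²−y'²−z²)/(2L)=-0.0878
  γ=atan2(-0.4480,0.0698)=-1.4163;  ψ=arccos(-0.1936)=1.7656;  θ2=γ+ψ≈0.3493
φ3=240.0° → target in arm frame (-0.0539, -0.0384)
  A cos θ + B sin θ = C:  0.1839·cos θ + -0.4480·sin θ = -0.1867
  √(A²+B²)=0.4843;  θ3 = -1.1812+1.9665 ≈ 0.7853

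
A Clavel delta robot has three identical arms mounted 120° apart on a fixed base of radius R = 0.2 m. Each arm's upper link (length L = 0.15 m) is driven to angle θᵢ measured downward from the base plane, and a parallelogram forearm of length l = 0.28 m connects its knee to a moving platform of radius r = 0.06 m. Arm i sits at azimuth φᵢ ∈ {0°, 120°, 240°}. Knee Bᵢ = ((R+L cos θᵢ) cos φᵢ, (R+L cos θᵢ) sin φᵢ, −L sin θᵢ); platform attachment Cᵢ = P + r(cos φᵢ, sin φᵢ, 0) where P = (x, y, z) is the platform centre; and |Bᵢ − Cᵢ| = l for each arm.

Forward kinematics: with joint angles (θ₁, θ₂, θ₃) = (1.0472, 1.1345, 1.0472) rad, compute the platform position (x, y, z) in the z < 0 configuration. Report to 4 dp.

arm 1 at φ=0.0°: (R−r)+L cos θ1 = 0.2150;  S1 = (0.2150, 0.0000, -0.1299)
φ2=120.0°: virtual centre (-0.1017, 0.1761, -0.1359), radius l
φ3=240.0°: virtual centre (-0.1075, -0.1862, -0.1299), radius l
eliminate P² terms by subtracting sphere 1 from 2 and 3
plane₁₂: -0.6334x+0.3523y+-0.0121z = -0.0033
Cramer: x(z) = 0.0026-0.0097z;  y(z) = -0.0045+0.0168z
sphere 1 gives Az²+Bz+C=0 with A=1.0004, B=0.2638, C=-0.0164;  B²−4AC=0.1352;  roots -0.3156, 0.0519;  negative root z = -0.3156
x = 0.0057, y = -0.0098

(0.0057, -0.0098, -0.3156)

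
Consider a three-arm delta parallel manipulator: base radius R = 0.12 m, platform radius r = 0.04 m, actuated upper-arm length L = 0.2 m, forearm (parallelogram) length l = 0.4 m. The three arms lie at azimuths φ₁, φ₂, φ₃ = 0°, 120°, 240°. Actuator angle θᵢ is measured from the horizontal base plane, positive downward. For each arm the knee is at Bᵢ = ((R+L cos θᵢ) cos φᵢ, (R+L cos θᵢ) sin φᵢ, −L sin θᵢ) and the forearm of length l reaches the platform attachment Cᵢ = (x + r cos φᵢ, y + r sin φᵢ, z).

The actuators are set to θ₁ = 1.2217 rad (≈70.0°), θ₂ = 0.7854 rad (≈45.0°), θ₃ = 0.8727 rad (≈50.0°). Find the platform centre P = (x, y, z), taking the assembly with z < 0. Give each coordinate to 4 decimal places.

φ1=0.0°: virtual centre (0.1484, 0.0000, -0.1879), radius l
arm 2 at φ=120.0°: e+L cos θ2 = 0.2214;  S2 = (-0.1107, 0.1918, -0.1414)
S3 = (0.2086·cos240.0°, 0.2086·sin240.0°, -0.1532) = (-0.1043, -0.1806, -0.1532)
eliminate P² terms by subtracting sphere 1 from 2 and 3
[-0.5182 0.3835 0.0930]·P = 0.0117;  [-0.5054 -0.3612 0.0694]·P = 0.0096
Cramer: x(z) = -0.0208+0.1581z;  y(z) = 0.0024-0.0289z
into |P−S₁|² = l²: 1.0258z² + 0.3222z + -0.0961 = 0;  Δ = 0.4980;  z = -0.5010 or 0.1869 → z<0 root = -0.5010
x = -0.1000, y = 0.0169

(-0.1000, 0.0169, -0.5010)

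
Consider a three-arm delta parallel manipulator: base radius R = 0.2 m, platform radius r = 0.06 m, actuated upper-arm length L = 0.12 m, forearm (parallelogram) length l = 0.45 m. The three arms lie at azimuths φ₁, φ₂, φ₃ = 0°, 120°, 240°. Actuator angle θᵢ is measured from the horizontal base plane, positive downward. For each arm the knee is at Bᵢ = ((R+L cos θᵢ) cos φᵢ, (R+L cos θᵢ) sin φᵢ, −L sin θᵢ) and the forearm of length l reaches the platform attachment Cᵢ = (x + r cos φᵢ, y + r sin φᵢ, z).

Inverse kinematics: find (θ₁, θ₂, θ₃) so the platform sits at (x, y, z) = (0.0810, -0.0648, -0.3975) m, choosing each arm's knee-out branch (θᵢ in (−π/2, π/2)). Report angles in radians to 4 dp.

φ1=0.0° → target in arm frame (0.0810, -0.0648)
  A=0.0590, B=-0.3975, C=(l²−L²−A²−y'²−z²)/(2L)=0.0934
  θ1 = atan2(B,A) + arccos(C/0.4019) = -0.0872
arm 2 (φ=120.0°): x'=-0.0966, y'=-0.0377
  A cos θ + B sin θ = C:  0.2366·cos θ + -0.3975·sin θ = -0.1138
  √(A²+B²)=0.4626;  θ2 = -1.0339+1.8194 ≈ 0.7856
arm 3 (φ=240.0°): x'=0.0156, y'=0.1025
  e−x'=0.1244;  (l²−L²−(e−x')²−y'²−z²)/2L = 0.0171
  θ3 = atan2(B,A) + arccos(C/0.4165) = 0.2622

θ₁ = -0.0872, θ₂ = 0.7856, θ₃ = 0.2622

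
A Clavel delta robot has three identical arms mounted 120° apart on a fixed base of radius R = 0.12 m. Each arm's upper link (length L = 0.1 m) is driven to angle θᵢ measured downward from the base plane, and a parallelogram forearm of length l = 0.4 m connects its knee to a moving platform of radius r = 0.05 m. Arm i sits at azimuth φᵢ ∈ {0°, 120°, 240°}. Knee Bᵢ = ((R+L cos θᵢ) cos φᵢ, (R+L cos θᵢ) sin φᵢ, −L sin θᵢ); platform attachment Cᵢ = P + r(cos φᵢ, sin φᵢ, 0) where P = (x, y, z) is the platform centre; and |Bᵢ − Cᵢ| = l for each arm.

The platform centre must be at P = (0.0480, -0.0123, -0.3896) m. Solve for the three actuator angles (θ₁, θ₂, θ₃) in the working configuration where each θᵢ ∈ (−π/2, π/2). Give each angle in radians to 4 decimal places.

φ1=0.0° → target in arm frame (0.0480, -0.0123)
  e−x'=0.0220;  (l²−L²−(e−x')²−y'²−z²)/2L = -0.0121
  √(A²+B²)=0.3902;  θ1 = -1.5144+1.6019 ≈ 0.0875
arm 2 (φ=120.0°): x'=-0.0347, y'=-0.0354
  e−x'=0.1047;  (l²−L²−(e−x')²−y'²−z²)/2L = -0.0700
  γ=atan2(-0.3896,0.1047)=-1.3084;  ψ=arccos(-0.1735)=1.7451;  θ2=γ+ψ≈0.4368
arm 3 (φ=240.0°): x'=-0.0133, y'=0.0477
  A=0.0833, B=-0.3896, C=(l²−L²−A²−y'²−z²)/(2L)=-0.0551
  γ=atan2(-0.3896,0.0833)=-1.3600;  ψ=arccos(-0.1382)=1.7094;  θ3=γ+ψ≈0.3494

θ₁ = 0.0875, θ₂ = 0.4368, θ₃ = 0.3494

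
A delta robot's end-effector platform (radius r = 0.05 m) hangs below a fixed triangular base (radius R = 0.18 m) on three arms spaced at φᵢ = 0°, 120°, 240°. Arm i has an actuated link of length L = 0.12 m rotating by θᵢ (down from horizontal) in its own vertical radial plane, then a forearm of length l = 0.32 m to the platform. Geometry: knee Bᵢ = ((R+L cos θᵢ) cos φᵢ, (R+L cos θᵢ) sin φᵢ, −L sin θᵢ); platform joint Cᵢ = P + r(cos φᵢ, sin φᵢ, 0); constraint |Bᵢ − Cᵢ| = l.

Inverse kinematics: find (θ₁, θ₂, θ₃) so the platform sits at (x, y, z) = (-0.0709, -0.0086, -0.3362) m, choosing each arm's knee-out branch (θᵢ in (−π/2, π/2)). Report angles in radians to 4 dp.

θ₁ = 1.3091, θ₂ = 0.7855, θ₃ = 0.6985

φ1=0.0° → target in arm frame (-0.0709, -0.0086)
  A=0.2009, B=-0.3362, C=(l²−L²−A²−y'²−z²)/(2L)=-0.2728
  γ=atan2(-0.3362,0.2009)=-1.0322;  ψ=arccos(-0.6965)=2.3413;  θ1=γ+ψ≈1.3091
φ2=120.0° → target in arm frame (0.0280, 0.0657)
  A=0.1020, B=-0.3362, C=(l²−L²−A²−y'²−z²)/(2L)=-0.1656
  γ=atan2(-0.3362,0.1020)=-1.2762;  ψ=arccos(-0.4714)=2.0617;  θ2=γ+ψ≈0.7855
φ3=240.0° → target in arm frame (0.0429, -0.0571)
  e−x'=0.0871;  (l²−L²−(e−x')²−y'²−z²)/2L = -0.1495
  √(A²+B²)=0.3473;  θ3 = -1.3173+2.0158 ≈ 0.6985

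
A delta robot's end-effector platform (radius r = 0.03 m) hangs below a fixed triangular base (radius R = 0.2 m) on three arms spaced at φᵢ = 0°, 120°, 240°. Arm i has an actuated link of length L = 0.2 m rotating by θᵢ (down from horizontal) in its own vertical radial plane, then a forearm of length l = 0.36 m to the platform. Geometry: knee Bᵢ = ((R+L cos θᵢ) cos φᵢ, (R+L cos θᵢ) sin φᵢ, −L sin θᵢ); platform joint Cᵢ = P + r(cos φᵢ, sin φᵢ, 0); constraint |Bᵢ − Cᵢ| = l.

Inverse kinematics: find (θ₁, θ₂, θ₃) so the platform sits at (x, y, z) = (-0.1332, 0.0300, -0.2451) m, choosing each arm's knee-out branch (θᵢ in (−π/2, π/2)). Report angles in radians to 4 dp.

φ1=0.0° → target in arm frame (-0.1332, 0.0300)
  e−x'=0.3032;  (l²−L²−(e−x')²−y'²−z²)/2L = -0.1583
  θ1 = atan2(B,A) + arccos(C/0.3899) = 1.3090
rotate P by −φ2: (0.0926, 0.1004, -0.2451)
  e−x'=0.0774;  (l²−L²−(e−x')²−y'²−z²)/2L = 0.0337
  γ=atan2(-0.2451,0.0774)=-1.2648;  ψ=arccos(0.1309)=1.4395;  θ2=γ+ψ≈0.1746
rotate P by −φ3: (0.0406, -0.1304, -0.2451)
  e−x'=0.1294;  (l²−L²−(e−x')²−y'²−z²)/2L = -0.0105
  √(A²+B²)=0.2772;  θ3 = -1.0851+1.6087 ≈ 0.5236

θ₁ = 1.3090, θ₂ = 0.1746, θ₃ = 0.5236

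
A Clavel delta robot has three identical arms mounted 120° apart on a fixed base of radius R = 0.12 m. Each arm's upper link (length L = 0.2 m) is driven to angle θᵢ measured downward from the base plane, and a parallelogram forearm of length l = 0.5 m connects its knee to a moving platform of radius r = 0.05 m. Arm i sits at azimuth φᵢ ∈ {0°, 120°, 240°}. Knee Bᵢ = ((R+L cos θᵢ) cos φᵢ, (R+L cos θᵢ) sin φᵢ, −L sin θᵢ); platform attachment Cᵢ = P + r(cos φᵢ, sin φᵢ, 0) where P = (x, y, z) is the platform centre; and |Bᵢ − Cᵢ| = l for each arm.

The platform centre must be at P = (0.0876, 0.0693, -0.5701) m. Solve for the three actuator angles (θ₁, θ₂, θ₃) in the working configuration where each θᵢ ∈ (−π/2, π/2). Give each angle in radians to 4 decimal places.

arm 1 (φ=0.0°): x'=0.0876, y'=0.0693
  A=-0.0176, B=-0.5701, C=(l²−L²−A²−y'²−z²)/(2L)=-0.3003
  √(A²+B²)=0.5704;  θ1 = -1.6017+2.1253 ≈ 0.5236
rotate P by −φ2: (0.0162, -0.1105, -0.5701)
  A=0.0538, B=-0.5701, C=(l²−L²−A²−y'²−z²)/(2L)=-0.3253
  θ2 = atan2(B,A) + arccos(C/0.5726) = 0.6982
φ3=240.0° → target in arm frame (-0.1038, 0.0412)
  A cos θ + B sin θ = C:  0.1738·cos θ + -0.5701·sin θ = -0.3673
  √(A²+B²)=0.5960;  θ3 = -1.2749+2.2348 ≈ 0.9600

θ₁ = 0.5236, θ₂ = 0.6982, θ₃ = 0.9600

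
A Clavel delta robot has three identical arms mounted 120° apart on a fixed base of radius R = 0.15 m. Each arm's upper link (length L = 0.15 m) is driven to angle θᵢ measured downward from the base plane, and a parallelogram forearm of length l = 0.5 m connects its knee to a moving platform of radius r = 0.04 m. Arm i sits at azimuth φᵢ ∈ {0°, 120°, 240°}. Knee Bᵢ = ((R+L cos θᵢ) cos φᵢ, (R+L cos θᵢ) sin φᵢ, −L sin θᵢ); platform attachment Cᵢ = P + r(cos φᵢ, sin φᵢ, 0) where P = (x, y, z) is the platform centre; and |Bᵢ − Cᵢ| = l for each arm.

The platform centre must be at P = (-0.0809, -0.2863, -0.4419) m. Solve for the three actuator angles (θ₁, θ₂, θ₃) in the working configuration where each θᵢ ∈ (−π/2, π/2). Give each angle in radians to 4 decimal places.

arm 1 (φ=0.0°): x'=-0.0809, y'=-0.2863
  A cos θ + B sin θ = C:  0.1909·cos θ + -0.4419·sin θ = -0.2873
  √(A²+B²)=0.4814;  θ1 = -1.1630+2.2103 ≈ 1.0473
φ2=120.0° → target in arm frame (-0.2075, 0.2132)
  A=0.3175, B=-0.4419, C=(l²−L²−A²−y'²−z²)/(2L)=-0.3801
  θ2 = atan2(B,A) + arccos(C/0.5441) = 1.3964
φ3=240.0° → target in arm frame (0.2884, 0.0731)
  e−x'=-0.1784;  (l²−L²−(e−x')²−y'²−z²)/2L = -0.0165
  √(A²+B²)=0.4765;  θ3 = -1.9545+1.6054 ≈ -0.3491

θ₁ = 1.0473, θ₂ = 1.3964, θ₃ = -0.3491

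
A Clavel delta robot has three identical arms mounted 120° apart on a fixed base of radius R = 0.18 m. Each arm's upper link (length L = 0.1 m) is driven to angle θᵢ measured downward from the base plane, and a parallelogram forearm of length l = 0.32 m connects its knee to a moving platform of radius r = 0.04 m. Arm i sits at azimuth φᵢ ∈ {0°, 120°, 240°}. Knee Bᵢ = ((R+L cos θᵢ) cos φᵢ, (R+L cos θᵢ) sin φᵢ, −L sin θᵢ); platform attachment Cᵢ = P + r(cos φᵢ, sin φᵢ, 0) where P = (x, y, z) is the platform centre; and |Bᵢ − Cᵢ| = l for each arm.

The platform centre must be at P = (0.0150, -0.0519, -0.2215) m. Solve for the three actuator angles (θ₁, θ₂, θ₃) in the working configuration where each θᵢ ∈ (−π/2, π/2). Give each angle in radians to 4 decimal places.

rotate P by −φ1: (0.0150, -0.0519, -0.2215)
  A=0.1250, B=-0.2215, C=(l²−L²−A²−y'²−z²)/(2L)=0.1251
  √(A²+B²)=0.2543;  θ1 = -1.0570+1.0566 ≈ -0.0004
φ2=120.0° → target in arm frame (-0.0524, 0.0130)
  e−x'=0.1924;  (l²−L²−(e−x')²−y'²−z²)/2L = 0.0307
  γ=atan2(-0.2215,0.1924)=-0.8555;  ψ=arccos(0.1045)=1.4661;  θ2=γ+ψ≈0.6106
φ3=240.0° → target in arm frame (0.0374, 0.0389)
  A=0.1026, B=-0.2215, C=(l²−L²−A²−y'²−z²)/(2L)=0.1565
  √(A²+B²)=0.2441;  θ3 = -1.1372+0.8747 ≈ -0.2625

θ₁ = -0.0004, θ₂ = 0.6106, θ₃ = -0.2625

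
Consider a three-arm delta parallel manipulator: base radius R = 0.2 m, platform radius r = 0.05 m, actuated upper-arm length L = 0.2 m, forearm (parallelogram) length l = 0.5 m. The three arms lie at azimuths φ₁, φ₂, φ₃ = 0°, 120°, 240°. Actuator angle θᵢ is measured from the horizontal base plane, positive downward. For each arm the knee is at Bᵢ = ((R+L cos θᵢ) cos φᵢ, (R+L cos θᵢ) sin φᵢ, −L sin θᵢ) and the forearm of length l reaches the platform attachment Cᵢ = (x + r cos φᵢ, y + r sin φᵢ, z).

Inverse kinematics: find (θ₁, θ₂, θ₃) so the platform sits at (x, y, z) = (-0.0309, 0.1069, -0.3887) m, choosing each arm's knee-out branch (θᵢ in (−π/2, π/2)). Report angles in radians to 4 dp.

θ₁ = 0.3494, θ₂ = -0.2617, θ₃ = 0.5239

rotate P by −φ1: (-0.0309, 0.1069, -0.3887)
  A cos θ + B sin θ = C:  0.1809·cos θ + -0.3887·sin θ = 0.0369
  √(A²+B²)=0.4287;  θ1 = -1.1352+1.4846 ≈ 0.3494
rotate P by −φ2: (0.1080, -0.0267, -0.3887)
  A=0.0420, B=-0.3887, C=(l²−L²−A²−y'²−z²)/(2L)=0.1411
  θ2 = atan2(B,A) + arccos(C/0.3910) = -0.2617
arm 3 (φ=240.0°): x'=-0.0771, y'=-0.0802
  A=0.2271, B=-0.3887, C=(l²−L²−A²−y'²−z²)/(2L)=0.0022
  θ3 = atan2(B,A) + arccos(C/0.4502) = 0.5239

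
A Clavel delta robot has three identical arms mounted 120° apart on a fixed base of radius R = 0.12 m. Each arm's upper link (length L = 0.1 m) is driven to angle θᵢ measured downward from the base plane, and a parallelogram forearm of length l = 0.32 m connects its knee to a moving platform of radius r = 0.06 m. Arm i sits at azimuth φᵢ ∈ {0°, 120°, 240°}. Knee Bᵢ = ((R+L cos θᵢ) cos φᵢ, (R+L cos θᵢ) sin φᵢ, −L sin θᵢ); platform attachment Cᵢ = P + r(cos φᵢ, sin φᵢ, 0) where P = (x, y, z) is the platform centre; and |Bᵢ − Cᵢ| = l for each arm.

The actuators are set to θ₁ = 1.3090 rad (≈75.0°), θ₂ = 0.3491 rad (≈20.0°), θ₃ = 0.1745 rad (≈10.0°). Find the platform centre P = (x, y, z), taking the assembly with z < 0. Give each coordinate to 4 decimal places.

(-0.1569, -0.0186, -0.3042)

arm 1 at φ=0.0°: ρ1 = 0.0859;  centre 1 = (0.0859, 0.0000, -0.0966)
arm 2 at φ=120.0°: ρ2 = 0.1540;  centre 2 = (-0.0770, 0.1333, -0.0342)
arm 3 at φ=240.0°: ρ3 = 0.1585;  centre 3 = (-0.0792, -0.1372, -0.0174)
|centre ₂|²−|centre ₁|² = 0.0082;  |centre ₃|²−|centre ₁|² = 0.0087
[-0.3257 0.2667 0.1248]·P = 0.0082;  [-0.3302 -0.2745 0.1585]·P = 0.0087
Cramer: x(z) = -0.0257+0.4311z;  y(z) = -0.0008+0.0587z
into |P−centre ₁|² = l²: 1.1893z² + 0.0969z + -0.0806 = 0;  Δ = 0.3929;  z = -0.3042 or 0.2228 → z<0 root = -0.3042
x = -0.1569, y = -0.0186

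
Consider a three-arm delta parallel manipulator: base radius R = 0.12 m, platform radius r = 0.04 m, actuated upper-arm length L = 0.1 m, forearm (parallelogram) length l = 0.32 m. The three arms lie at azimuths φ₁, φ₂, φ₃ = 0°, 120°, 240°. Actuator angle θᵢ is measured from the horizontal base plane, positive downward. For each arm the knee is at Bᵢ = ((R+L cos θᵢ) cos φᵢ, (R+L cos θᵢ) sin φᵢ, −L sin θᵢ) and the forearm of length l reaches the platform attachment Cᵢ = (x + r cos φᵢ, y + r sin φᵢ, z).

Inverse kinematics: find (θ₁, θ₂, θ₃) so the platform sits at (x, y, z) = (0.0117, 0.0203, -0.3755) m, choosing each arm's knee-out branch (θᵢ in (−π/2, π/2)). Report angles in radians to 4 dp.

φ1=0.0° → target in arm frame (0.0117, 0.0203)
  e−x'=0.0683;  (l²−L²−(e−x')²−y'²−z²)/2L = -0.2684
  γ=atan2(-0.3755,0.0683)=-1.3909;  ψ=arccos(-0.7032)=2.3507;  θ1=γ+ψ≈0.9598
arm 2 (φ=120.0°): x'=0.0117, y'=-0.0203
  e−x'=0.0683;  (l²−L²−(e−x')²−y'²−z²)/2L = -0.2684
  √(A²+B²)=0.3817;  θ2 = -1.3910+2.3506 ≈ 0.9597
rotate P by −φ3: (-0.0234, 0.0000, -0.3755)
  e−x'=0.1034;  (l²−L²−(e−x')²−y'²−z²)/2L = -0.2965
  √(A²+B²)=0.3895;  θ3 = -1.3020+2.4360 ≈ 1.1340

θ₁ = 0.9598, θ₂ = 0.9597, θ₃ = 1.1340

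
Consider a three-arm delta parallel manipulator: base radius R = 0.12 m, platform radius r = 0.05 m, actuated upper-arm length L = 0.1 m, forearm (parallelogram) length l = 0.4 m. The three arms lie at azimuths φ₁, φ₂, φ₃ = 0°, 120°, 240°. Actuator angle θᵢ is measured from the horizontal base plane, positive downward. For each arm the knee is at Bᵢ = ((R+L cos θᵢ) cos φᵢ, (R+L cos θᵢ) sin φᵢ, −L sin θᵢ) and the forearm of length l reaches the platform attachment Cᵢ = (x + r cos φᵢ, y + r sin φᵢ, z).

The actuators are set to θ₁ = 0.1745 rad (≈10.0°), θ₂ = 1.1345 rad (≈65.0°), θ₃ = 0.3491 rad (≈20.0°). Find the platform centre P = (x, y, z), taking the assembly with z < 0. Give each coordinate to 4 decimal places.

(0.0945, -0.1179, -0.3924)

S1 = (0.1685·cos0.0°, 0.1685·sin0.0°, -0.0174) = (0.1685, 0.0000, -0.0174)
arm 2 at φ=120.0°: (R−r)+L cos θ2 = 0.1123;  S2 = (-0.0561, 0.0972, -0.0906)
φ3=240.0°: virtual centre (-0.0820, -0.1420, -0.0342), radius l
eliminate P² terms by subtracting sphere 1 from 2 and 3
plane₁₂: -0.4492x+0.1944y+-0.1465z = -0.0079
Cramer: x(z) = 0.0105-0.2141z;  y(z) = -0.0163+0.2590z
sphere 1 gives Az²+Bz+C=0 with A=1.1129, B=0.0940, C=-0.1345;  B²−4AC=0.6075;  roots -0.3924, 0.3079;  negative root z = -0.3924
x = 0.0945, y = -0.1179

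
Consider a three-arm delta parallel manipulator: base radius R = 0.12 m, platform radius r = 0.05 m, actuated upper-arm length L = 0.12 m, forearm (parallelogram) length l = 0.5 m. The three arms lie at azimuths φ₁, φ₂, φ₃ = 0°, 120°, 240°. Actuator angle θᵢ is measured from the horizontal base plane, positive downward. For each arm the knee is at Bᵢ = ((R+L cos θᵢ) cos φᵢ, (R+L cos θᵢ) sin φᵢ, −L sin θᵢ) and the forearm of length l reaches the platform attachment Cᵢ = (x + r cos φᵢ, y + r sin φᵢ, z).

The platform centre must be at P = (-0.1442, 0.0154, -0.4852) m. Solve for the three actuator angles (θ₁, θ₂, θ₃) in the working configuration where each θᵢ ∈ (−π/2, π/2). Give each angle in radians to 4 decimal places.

θ₁ = 0.7850, θ₂ = 0.0868, θ₃ = 0.1742

rotate P by −φ1: (-0.1442, 0.0154, -0.4852)
  e−x'=0.2142;  (l²−L²−(e−x')²−y'²−z²)/2L = -0.1914
  √(A²+B²)=0.5304;  θ1 = -1.1551+1.9400 ≈ 0.7850
rotate P by −φ2: (0.0854, 0.1172, -0.4852)
  e−x'=-0.0154;  (l²−L²−(e−x')²−y'²−z²)/2L = -0.0575
  √(A²+B²)=0.4854;  θ2 = -1.6026+1.6894 ≈ 0.0868
arm 3 (φ=240.0°): x'=0.0588, y'=-0.1326
  A cos θ + B sin θ = C:  0.0112·cos θ + -0.4852·sin θ = -0.0730
  √(A²+B²)=0.4853;  θ3 = -1.5476+1.7218 ≈ 0.1742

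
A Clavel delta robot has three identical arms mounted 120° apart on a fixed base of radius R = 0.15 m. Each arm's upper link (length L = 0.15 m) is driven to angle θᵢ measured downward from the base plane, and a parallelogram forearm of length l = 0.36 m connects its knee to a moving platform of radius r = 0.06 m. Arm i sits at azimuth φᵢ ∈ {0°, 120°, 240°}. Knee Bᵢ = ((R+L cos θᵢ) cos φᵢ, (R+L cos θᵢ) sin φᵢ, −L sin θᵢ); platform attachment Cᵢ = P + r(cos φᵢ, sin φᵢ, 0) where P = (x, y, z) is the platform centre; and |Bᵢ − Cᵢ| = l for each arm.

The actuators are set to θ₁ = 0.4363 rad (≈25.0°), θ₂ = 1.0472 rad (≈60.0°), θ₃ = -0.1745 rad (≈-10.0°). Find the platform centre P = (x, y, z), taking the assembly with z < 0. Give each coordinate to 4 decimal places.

(0.0112, -0.1568, -0.3061)

φ1=0.0°: virtual centre (0.2259, 0.0000, -0.0634), radius l
arm 2 at φ=120.0°: (R−r)+L cos θ2 = 0.1650;  O2 = (-0.0825, 0.1429, -0.1299)
O3 = (0.2377·cos240.0°, 0.2377·sin240.0°, 0.0260) = (-0.1189, -0.2059, 0.0260)
|O₂|²−|O₁|² = -0.0110;  |O₃|²−|O₁|² = 0.0021
[-0.6169 0.2858 -0.1330]·P = -0.0110;  [-0.6896 -0.4117 0.1789]·P = 0.0021
det = 0.4511;  x = 0.0087+-0.0081z,  y = -0.0197+0.4480z
into |P−O₁|² = l²: 1.2008z² + 0.1127z + -0.0780 = 0;  Δ = 0.3873;  z = -0.3061 or 0.2122 → z<0 root = -0.3061
x = 0.0112, y = -0.1568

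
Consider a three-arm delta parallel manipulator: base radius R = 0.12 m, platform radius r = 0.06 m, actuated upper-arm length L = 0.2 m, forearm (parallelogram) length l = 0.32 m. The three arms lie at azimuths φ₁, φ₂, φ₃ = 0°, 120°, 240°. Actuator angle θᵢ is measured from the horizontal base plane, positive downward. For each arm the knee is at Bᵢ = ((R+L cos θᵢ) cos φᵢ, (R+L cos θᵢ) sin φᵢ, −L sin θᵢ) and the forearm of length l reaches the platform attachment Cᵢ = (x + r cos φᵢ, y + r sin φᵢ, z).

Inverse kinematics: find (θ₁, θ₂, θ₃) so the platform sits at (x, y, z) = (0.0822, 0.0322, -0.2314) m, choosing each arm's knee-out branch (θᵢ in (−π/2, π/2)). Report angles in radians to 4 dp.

θ₁ = -0.1745, θ₂ = 0.3489, θ₃ = 0.6108

φ1=0.0° → target in arm frame (0.0822, 0.0322)
  A=-0.0222, B=-0.2314, C=(l²−L²−A²−y'²−z²)/(2L)=0.0183
  θ1 = atan2(B,A) + arccos(C/0.2325) = -0.1745
rotate P by −φ2: (-0.0132, -0.0873, -0.2314)
  e−x'=0.0732;  (l²−L²−(e−x')²−y'²−z²)/2L = -0.0103
  γ=atan2(-0.2314,0.0732)=-1.2644;  ψ=arccos(-0.0425)=1.6133;  θ2=γ+ψ≈0.3489
φ3=240.0° → target in arm frame (-0.0690, 0.0551)
  e−x'=0.1290;  (l²−L²−(e−x')²−y'²−z²)/2L = -0.0270
  √(A²+B²)=0.2649;  θ3 = -1.0623+1.6731 ≈ 0.6108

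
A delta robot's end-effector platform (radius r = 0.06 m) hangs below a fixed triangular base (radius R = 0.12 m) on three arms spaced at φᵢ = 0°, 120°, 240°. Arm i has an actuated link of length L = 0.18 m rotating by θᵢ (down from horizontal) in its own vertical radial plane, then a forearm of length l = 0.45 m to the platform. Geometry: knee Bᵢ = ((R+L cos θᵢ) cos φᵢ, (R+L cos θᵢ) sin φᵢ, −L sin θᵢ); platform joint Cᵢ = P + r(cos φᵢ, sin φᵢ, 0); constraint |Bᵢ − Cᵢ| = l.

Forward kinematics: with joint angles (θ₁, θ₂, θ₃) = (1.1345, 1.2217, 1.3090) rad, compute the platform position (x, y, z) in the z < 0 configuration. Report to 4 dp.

arm 1 at φ=0.0°: (R−r)+L cos θ1 = 0.1361;  S1 = (0.1361, 0.0000, -0.1631)
φ2=120.0°: virtual centre (-0.0608, 0.1053, -0.1691), radius l
arm 3 at φ=240.0°: (R−r)+L cos θ3 = 0.1066;  S3 = (-0.0533, -0.0923, -0.1739)
subtract pairs → two planes through P
linear system: -0.3937x+0.2106y = -0.0017−-0.0120z; -0.3787x+-0.1846y = -0.0035−-0.0215z
Cramer: x(z) = 0.0070-0.0442z;  y(z) = 0.0048-0.0256z
sphere 1 gives Az²+Bz+C=0 with A=1.0026, B=0.3374, C=-0.1592;  B²−4AC=0.7523;  roots -0.6008, 0.2643;  negative root z = -0.6008
x = 0.0335, y = 0.0202

(0.0335, 0.0202, -0.6008)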